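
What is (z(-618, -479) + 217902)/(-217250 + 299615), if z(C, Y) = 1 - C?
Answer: 218521/82365 ≈ 2.6531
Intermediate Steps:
(z(-618, -479) + 217902)/(-217250 + 299615) = ((1 - 1*(-618)) + 217902)/(-217250 + 299615) = ((1 + 618) + 217902)/82365 = (619 + 217902)*(1/82365) = 218521*(1/82365) = 218521/82365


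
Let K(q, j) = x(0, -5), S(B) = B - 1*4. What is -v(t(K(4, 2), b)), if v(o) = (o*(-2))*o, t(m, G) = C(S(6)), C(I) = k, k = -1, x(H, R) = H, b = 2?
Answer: 2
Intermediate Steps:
S(B) = -4 + B (S(B) = B - 4 = -4 + B)
C(I) = -1
K(q, j) = 0
t(m, G) = -1
v(o) = -2*o² (v(o) = (-2*o)*o = -2*o²)
-v(t(K(4, 2), b)) = -(-2)*(-1)² = -(-2) = -1*(-2) = 2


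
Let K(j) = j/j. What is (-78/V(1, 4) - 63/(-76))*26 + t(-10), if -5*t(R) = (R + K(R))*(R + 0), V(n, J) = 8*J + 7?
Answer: -1841/38 ≈ -48.447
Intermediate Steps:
V(n, J) = 7 + 8*J
K(j) = 1
t(R) = -R*(1 + R)/5 (t(R) = -(R + 1)*(R + 0)/5 = -(1 + R)*R/5 = -R*(1 + R)/5)
(-78/V(1, 4) - 63/(-76))*26 + t(-10) = (-78/(7 + 8*4) - 63/(-76))*26 - 1/5*(-10)*(1 - 10) = (-78/(7 + 32) - 63*(-1/76))*26 - 1/5*(-10)*(-9) = (-78/39 + 63/76)*26 - 18 = (-78*1/39 + 63/76)*26 - 18 = (-2 + 63/76)*26 - 18 = -89/76*26 - 18 = -1157/38 - 18 = -1841/38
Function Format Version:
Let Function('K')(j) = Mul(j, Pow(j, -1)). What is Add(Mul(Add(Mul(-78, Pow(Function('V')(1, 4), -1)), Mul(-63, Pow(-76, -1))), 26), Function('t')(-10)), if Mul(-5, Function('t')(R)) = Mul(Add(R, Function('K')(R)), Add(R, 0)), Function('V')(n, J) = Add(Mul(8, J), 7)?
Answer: Rational(-1841, 38) ≈ -48.447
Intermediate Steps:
Function('V')(n, J) = Add(7, Mul(8, J))
Function('K')(j) = 1
Function('t')(R) = Mul(Rational(-1, 5), R, Add(1, R)) (Function('t')(R) = Mul(Rational(-1, 5), Mul(Add(R, 1), Add(R, 0))) = Mul(Rational(-1, 5), Mul(Add(1, R), R)) = Mul(Rational(-1, 5), Mul(R, Add(1, R))) = Mul(Rational(-1, 5), R, Add(1, R)))
Add(Mul(Add(Mul(-78, Pow(Function('V')(1, 4), -1)), Mul(-63, Pow(-76, -1))), 26), Function('t')(-10)) = Add(Mul(Add(Mul(-78, Pow(Add(7, Mul(8, 4)), -1)), Mul(-63, Pow(-76, -1))), 26), Mul(Rational(-1, 5), -10, Add(1, -10))) = Add(Mul(Add(Mul(-78, Pow(Add(7, 32), -1)), Mul(-63, Rational(-1, 76))), 26), Mul(Rational(-1, 5), -10, -9)) = Add(Mul(Add(Mul(-78, Pow(39, -1)), Rational(63, 76)), 26), -18) = Add(Mul(Add(Mul(-78, Rational(1, 39)), Rational(63, 76)), 26), -18) = Add(Mul(Add(-2, Rational(63, 76)), 26), -18) = Add(Mul(Rational(-89, 76), 26), -18) = Add(Rational(-1157, 38), -18) = Rational(-1841, 38)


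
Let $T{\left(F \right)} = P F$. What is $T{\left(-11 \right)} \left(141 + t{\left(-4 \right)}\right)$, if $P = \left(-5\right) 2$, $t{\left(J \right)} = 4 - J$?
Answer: $16390$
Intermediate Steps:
$P = -10$
$T{\left(F \right)} = - 10 F$
$T{\left(-11 \right)} \left(141 + t{\left(-4 \right)}\right) = \left(-10\right) \left(-11\right) \left(141 + \left(4 - -4\right)\right) = 110 \left(141 + \left(4 + 4\right)\right) = 110 \left(141 + 8\right) = 110 \cdot 149 = 16390$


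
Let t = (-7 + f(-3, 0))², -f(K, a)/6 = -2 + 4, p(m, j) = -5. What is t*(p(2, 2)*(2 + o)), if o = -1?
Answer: -1805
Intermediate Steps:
f(K, a) = -12 (f(K, a) = -6*(-2 + 4) = -6*2 = -12)
t = 361 (t = (-7 - 12)² = (-19)² = 361)
t*(p(2, 2)*(2 + o)) = 361*(-5*(2 - 1)) = 361*(-5*1) = 361*(-5) = -1805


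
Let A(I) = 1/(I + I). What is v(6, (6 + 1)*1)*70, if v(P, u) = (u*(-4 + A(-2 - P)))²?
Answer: 7245875/128 ≈ 56608.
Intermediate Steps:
A(I) = 1/(2*I)
v(P, u) = u²*(-4 + 1/(2*(-2 - P)))² (v(P, u) = (u*(-4 + 1/(2*(-2 - P))))² = u²*(-4 + 1/(2*(-2 - P)))²)
v(6, (6 + 1)*1)*70 = (((6 + 1)*1)²*(17 + 8*6)²/(4*(2 + 6)²))*70 = ((¼)*(7*1)²*(17 + 48)²/8²)*70 = ((¼)*7²*(1/64)*65²)*70 = ((¼)*49*(1/64)*4225)*70 = (207025/256)*70 = 7245875/128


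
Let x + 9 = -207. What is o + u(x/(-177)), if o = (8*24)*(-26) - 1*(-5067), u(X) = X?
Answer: 4497/59 ≈ 76.220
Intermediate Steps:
x = -216 (x = -9 - 207 = -216)
o = 75 (o = 192*(-26) + 5067 = -4992 + 5067 = 75)
o + u(x/(-177)) = 75 - 216/(-177) = 75 - 216*(-1/177) = 75 + 72/59 = 4497/59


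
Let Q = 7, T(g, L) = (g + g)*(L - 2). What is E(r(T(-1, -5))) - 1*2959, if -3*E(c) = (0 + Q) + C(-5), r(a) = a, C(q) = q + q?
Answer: -2958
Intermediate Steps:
C(q) = 2*q
T(g, L) = 2*g*(-2 + L) (T(g, L) = (2*g)*(-2 + L) = 2*g*(-2 + L))
E(c) = 1 (E(c) = -((0 + 7) + 2*(-5))/3 = -(7 - 10)/3 = -⅓*(-3) = 1)
E(r(T(-1, -5))) - 1*2959 = 1 - 1*2959 = 1 - 2959 = -2958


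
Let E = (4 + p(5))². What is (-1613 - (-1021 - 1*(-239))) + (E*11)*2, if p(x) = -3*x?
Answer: 1831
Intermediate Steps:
E = 121 (E = (4 - 3*5)² = (4 - 15)² = (-11)² = 121)
(-1613 - (-1021 - 1*(-239))) + (E*11)*2 = (-1613 - (-1021 - 1*(-239))) + (121*11)*2 = (-1613 - (-1021 + 239)) + 1331*2 = (-1613 - 1*(-782)) + 2662 = (-1613 + 782) + 2662 = -831 + 2662 = 1831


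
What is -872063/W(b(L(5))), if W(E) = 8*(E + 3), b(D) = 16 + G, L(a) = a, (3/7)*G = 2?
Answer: -2616189/568 ≈ -4606.0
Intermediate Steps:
G = 14/3 (G = (7/3)*2 = 14/3 ≈ 4.6667)
b(D) = 62/3 (b(D) = 16 + 14/3 = 62/3)
W(E) = 24 + 8*E (W(E) = 8*(3 + E) = 24 + 8*E)
-872063/W(b(L(5))) = -872063/(24 + 8*(62/3)) = -872063/(24 + 496/3) = -872063/568/3 = -872063*3/568 = -2616189/568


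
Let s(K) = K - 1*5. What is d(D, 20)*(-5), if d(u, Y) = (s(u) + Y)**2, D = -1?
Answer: -980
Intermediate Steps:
s(K) = -5 + K (s(K) = K - 5 = -5 + K)
d(u, Y) = (-5 + Y + u)**2 (d(u, Y) = ((-5 + u) + Y)**2 = (-5 + Y + u)**2)
d(D, 20)*(-5) = (-5 + 20 - 1)**2*(-5) = 14**2*(-5) = 196*(-5) = -980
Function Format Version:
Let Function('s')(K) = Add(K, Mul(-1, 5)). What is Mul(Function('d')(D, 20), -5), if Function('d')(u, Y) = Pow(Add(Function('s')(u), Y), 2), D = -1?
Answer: -980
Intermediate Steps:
Function('s')(K) = Add(-5, K) (Function('s')(K) = Add(K, -5) = Add(-5, K))
Function('d')(u, Y) = Pow(Add(-5, Y, u), 2) (Function('d')(u, Y) = Pow(Add(Add(-5, u), Y), 2) = Pow(Add(-5, Y, u), 2))
Mul(Function('d')(D, 20), -5) = Mul(Pow(Add(-5, 20, -1), 2), -5) = Mul(Pow(14, 2), -5) = Mul(196, -5) = -980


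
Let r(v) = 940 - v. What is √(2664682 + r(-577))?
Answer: √2666199 ≈ 1632.8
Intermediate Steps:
√(2664682 + r(-577)) = √(2664682 + (940 - 1*(-577))) = √(2664682 + (940 + 577)) = √(2664682 + 1517) = √2666199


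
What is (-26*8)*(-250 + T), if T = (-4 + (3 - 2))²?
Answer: 50128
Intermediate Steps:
T = 9 (T = (-4 + 1)² = (-3)² = 9)
(-26*8)*(-250 + T) = (-26*8)*(-250 + 9) = -208*(-241) = 50128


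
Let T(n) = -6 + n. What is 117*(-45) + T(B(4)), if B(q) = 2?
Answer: -5269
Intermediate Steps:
117*(-45) + T(B(4)) = 117*(-45) + (-6 + 2) = -5265 - 4 = -5269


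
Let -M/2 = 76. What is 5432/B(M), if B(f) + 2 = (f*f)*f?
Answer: -2716/1755905 ≈ -0.0015468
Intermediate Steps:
M = -152 (M = -2*76 = -152)
B(f) = -2 + f³ (B(f) = -2 + (f*f)*f = -2 + f²*f = -2 + f³)
5432/B(M) = 5432/(-2 + (-152)³) = 5432/(-2 - 3511808) = 5432/(-3511810) = 5432*(-1/3511810) = -2716/1755905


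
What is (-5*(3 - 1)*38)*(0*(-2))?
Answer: 0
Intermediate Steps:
(-5*(3 - 1)*38)*(0*(-2)) = (-5*2*38)*0 = -10*38*0 = -380*0 = 0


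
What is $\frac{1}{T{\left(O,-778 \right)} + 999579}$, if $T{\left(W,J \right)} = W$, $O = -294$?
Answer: $\frac{1}{999285} \approx 1.0007 \cdot 10^{-6}$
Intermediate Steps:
$\frac{1}{T{\left(O,-778 \right)} + 999579} = \frac{1}{-294 + 999579} = \frac{1}{999285}$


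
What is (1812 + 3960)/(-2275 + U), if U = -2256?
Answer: -5772/4531 ≈ -1.2739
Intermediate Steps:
(1812 + 3960)/(-2275 + U) = (1812 + 3960)/(-2275 - 2256) = 5772/(-4531) = 5772*(-1/4531) = -5772/4531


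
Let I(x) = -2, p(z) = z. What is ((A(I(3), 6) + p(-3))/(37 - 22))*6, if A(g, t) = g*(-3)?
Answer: 6/5 ≈ 1.2000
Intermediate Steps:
A(g, t) = -3*g
((A(I(3), 6) + p(-3))/(37 - 22))*6 = ((-3*(-2) - 3)/(37 - 22))*6 = ((6 - 3)/15)*6 = (3*(1/15))*6 = (⅕)*6 = 6/5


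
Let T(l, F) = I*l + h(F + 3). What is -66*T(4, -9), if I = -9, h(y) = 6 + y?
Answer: 2376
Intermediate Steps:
T(l, F) = 9 + F - 9*l (T(l, F) = -9*l + (6 + (F + 3)) = -9*l + (6 + (3 + F)) = -9*l + (9 + F) = 9 + F - 9*l)
-66*T(4, -9) = -66*(9 - 9 - 9*4) = -66*(9 - 9 - 36) = -66*(-36) = 2376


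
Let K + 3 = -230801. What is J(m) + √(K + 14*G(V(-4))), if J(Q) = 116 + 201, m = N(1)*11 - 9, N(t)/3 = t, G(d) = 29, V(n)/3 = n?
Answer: 317 + 7*I*√4702 ≈ 317.0 + 480.0*I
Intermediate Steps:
K = -230804 (K = -3 - 230801 = -230804)
V(n) = 3*n
N(t) = 3*t
m = 24 (m = (3*1)*11 - 9 = 3*11 - 9 = 33 - 9 = 24)
J(Q) = 317
J(m) + √(K + 14*G(V(-4))) = 317 + √(-230804 + 14*29) = 317 + √(-230804 + 406) = 317 + √(-230398) = 317 + 7*I*√4702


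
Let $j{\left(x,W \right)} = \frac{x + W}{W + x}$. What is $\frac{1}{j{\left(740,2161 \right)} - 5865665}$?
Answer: $- \frac{1}{5865664} \approx -1.7048 \cdot 10^{-7}$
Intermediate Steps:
$j{\left(x,W \right)} = 1$ ($j{\left(x,W \right)} = \frac{W + x}{W + x} = 1$)
$\frac{1}{j{\left(740,2161 \right)} - 5865665} = \frac{1}{1 - 5865665} = \frac{1}{-5865664} = - \frac{1}{5865664}$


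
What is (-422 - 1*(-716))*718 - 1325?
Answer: 209767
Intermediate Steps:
(-422 - 1*(-716))*718 - 1325 = (-422 + 716)*718 - 1325 = 294*718 - 1325 = 211092 - 1325 = 209767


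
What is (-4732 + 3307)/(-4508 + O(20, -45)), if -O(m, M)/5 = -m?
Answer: 75/232 ≈ 0.32328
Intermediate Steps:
O(m, M) = 5*m (O(m, M) = -(-5)*m = 5*m)
(-4732 + 3307)/(-4508 + O(20, -45)) = (-4732 + 3307)/(-4508 + 5*20) = -1425/(-4508 + 100) = -1425/(-4408) = -1425*(-1/4408) = 75/232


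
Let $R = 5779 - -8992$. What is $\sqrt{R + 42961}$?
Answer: $2 \sqrt{14433} \approx 240.27$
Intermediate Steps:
$R = 14771$ ($R = 5779 + 8992 = 14771$)
$\sqrt{R + 42961} = \sqrt{14771 + 42961} = \sqrt{57732} = 2 \sqrt{14433}$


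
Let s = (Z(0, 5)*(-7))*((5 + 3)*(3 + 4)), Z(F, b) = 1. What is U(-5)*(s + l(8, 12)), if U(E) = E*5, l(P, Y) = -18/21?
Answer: 68750/7 ≈ 9821.4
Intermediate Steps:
l(P, Y) = -6/7 (l(P, Y) = -18*1/21 = -6/7)
U(E) = 5*E
s = -392 (s = (1*(-7))*((5 + 3)*(3 + 4)) = -56*7 = -7*56 = -392)
U(-5)*(s + l(8, 12)) = (5*(-5))*(-392 - 6/7) = -25*(-2750/7) = 68750/7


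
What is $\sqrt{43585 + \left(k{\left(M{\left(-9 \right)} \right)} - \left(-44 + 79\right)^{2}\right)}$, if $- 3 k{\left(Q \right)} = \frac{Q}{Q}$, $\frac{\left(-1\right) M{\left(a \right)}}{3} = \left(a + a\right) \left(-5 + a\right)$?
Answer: $\frac{\sqrt{381237}}{3} \approx 205.81$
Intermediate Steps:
$M{\left(a \right)} = - 6 a \left(-5 + a\right)$ ($M{\left(a \right)} = - 3 \left(a + a\right) \left(-5 + a\right) = - 3 \cdot 2 a \left(-5 + a\right) = - 6 a \left(-5 + a\right)$)
$k{\left(Q \right)} = - \frac{1}{3}$ ($k{\left(Q \right)} = - \frac{Q \frac{1}{Q}}{3} = \left(- \frac{1}{3}\right) 1 = - \frac{1}{3}$)
$\sqrt{43585 + \left(k{\left(M{\left(-9 \right)} \right)} - \left(-44 + 79\right)^{2}\right)} = \sqrt{43585 - \left(\frac{1}{3} + \left(-44 + 79\right)^{2}\right)} = \sqrt{43585 - \frac{3676}{3}} = \sqrt{\frac{127079}{3}} = \frac{\sqrt{381237}}{3}$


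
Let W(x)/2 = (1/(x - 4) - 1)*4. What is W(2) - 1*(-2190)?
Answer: 2178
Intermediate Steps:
W(x) = -8 + 8/(-4 + x) (W(x) = 2*((1/(x - 4) - 1)*4) = 2*((1/(-4 + x) - 1)*4) = 2*((-1 + 1/(-4 + x))*4) = 2*(-4 + 4/(-4 + x)) = -8 + 8/(-4 + x))
W(2) - 1*(-2190) = 8*(5 - 1*2)/(-4 + 2) - 1*(-2190) = 8*(5 - 2)/(-2) + 2190 = 8*(-½)*3 + 2190 = -12 + 2190 = 2178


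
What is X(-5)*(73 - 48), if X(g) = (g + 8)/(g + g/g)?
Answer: -75/4 ≈ -18.750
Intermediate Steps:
X(g) = (8 + g)/(1 + g) (X(g) = (8 + g)/(g + 1) = (8 + g)/(1 + g))
X(-5)*(73 - 48) = ((8 - 5)/(1 - 5))*(73 - 48) = (3/(-4))*25 = -1/4*3*25 = -3/4*25 = -75/4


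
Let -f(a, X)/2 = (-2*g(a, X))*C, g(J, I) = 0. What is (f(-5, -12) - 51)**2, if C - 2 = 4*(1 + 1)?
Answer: 2601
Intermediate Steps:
C = 10 (C = 2 + 4*(1 + 1) = 2 + 4*2 = 2 + 8 = 10)
f(a, X) = 0 (f(a, X) = -2*(-2*0)*10 = -0*10 = -2*0 = 0)
(f(-5, -12) - 51)**2 = (0 - 51)**2 = (-51)**2 = 2601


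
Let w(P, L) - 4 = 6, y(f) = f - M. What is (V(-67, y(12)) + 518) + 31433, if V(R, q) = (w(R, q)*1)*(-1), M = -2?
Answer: 31941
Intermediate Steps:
y(f) = 2 + f (y(f) = f - 1*(-2) = f + 2 = 2 + f)
w(P, L) = 10 (w(P, L) = 4 + 6 = 10)
V(R, q) = -10 (V(R, q) = (10*1)*(-1) = 10*(-1) = -10)
(V(-67, y(12)) + 518) + 31433 = (-10 + 518) + 31433 = 508 + 31433 = 31941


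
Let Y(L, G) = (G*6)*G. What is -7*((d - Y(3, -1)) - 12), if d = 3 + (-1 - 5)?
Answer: 147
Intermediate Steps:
Y(L, G) = 6*G² (Y(L, G) = (6*G)*G = 6*G²)
d = -3 (d = 3 - 6 = -3)
-7*((d - Y(3, -1)) - 12) = -7*((-3 - 6*(-1)²) - 12) = -7*((-3 - 6) - 12) = -7*(-9 - 12) = -7*(-21) = 147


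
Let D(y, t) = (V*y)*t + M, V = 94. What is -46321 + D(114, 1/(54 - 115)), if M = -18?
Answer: -2837395/61 ≈ -46515.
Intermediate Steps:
D(y, t) = -18 + 94*t*y (D(y, t) = (94*y)*t - 18 = 94*t*y - 18 = -18 + 94*t*y)
-46321 + D(114, 1/(54 - 115)) = -46321 + (-18 + 94*114/(54 - 115)) = -46321 + (-18 + 94*114/(-61)) = -46321 + (-18 + 94*(-1/61)*114) = -46321 + (-18 - 10716/61) = -46321 - 11814/61 = -2837395/61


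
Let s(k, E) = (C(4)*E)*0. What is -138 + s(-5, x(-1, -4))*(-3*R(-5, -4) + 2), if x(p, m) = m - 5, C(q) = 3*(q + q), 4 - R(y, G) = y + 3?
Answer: -138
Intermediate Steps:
R(y, G) = 1 - y (R(y, G) = 4 - (y + 3) = 4 - (3 + y) = 4 + (-3 - y) = 1 - y)
C(q) = 6*q (C(q) = 3*(2*q) = 6*q)
x(p, m) = -5 + m
s(k, E) = 0 (s(k, E) = ((6*4)*E)*0 = (24*E)*0 = 0)
-138 + s(-5, x(-1, -4))*(-3*R(-5, -4) + 2) = -138 + 0*(-3*(1 - 1*(-5)) + 2) = -138 + 0*(-3*(1 + 5) + 2) = -138 + 0*(-3*6 + 2) = -138 + 0*(-18 + 2) = -138 + 0*(-16) = -138 + 0 = -138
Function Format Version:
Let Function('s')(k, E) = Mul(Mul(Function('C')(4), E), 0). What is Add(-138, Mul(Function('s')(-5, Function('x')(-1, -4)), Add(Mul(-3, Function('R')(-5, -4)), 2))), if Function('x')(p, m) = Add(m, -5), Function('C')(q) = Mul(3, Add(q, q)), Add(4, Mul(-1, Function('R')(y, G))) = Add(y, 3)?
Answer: -138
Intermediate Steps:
Function('R')(y, G) = Add(1, Mul(-1, y)) (Function('R')(y, G) = Add(4, Mul(-1, Add(y, 3))) = Add(4, Mul(-1, Add(3, y))) = Add(4, Add(-3, Mul(-1, y))) = Add(1, Mul(-1, y)))
Function('C')(q) = Mul(6, q) (Function('C')(q) = Mul(3, Mul(2, q)) = Mul(6, q))
Function('x')(p, m) = Add(-5, m)
Function('s')(k, E) = 0 (Function('s')(k, E) = Mul(Mul(Mul(6, 4), E), 0) = Mul(Mul(24, E), 0) = 0)
Add(-138, Mul(Function('s')(-5, Function('x')(-1, -4)), Add(Mul(-3, Function('R')(-5, -4)), 2))) = Add(-138, Mul(0, Add(Mul(-3, Add(1, Mul(-1, -5))), 2))) = Add(-138, Mul(0, Add(Mul(-3, Add(1, 5)), 2))) = Add(-138, Mul(0, Add(Mul(-3, 6), 2))) = Add(-138, Mul(0, Add(-18, 2))) = Add(-138, Mul(0, -16)) = Add(-138, 0) = -138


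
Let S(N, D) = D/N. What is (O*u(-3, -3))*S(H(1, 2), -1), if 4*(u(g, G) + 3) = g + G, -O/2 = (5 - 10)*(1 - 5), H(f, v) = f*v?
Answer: -90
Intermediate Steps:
O = -40 (O = -2*(5 - 10)*(1 - 5) = -(-10)*(-4) = -2*20 = -40)
u(g, G) = -3 + G/4 + g/4 (u(g, G) = -3 + (g + G)/4 = -3 + (G + g)/4 = -3 + (G/4 + g/4) = -3 + G/4 + g/4)
(O*u(-3, -3))*S(H(1, 2), -1) = (-40*(-3 + (¼)*(-3) + (¼)*(-3)))*(-1/(1*2)) = (-40*(-3 - ¾ - ¾))*(-1/2) = (-40*(-9/2))*(-1*½) = 180*(-½) = -90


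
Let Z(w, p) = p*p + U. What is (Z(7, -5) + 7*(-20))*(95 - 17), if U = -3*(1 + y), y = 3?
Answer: -9906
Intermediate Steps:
U = -12 (U = -3*(1 + 3) = -3*4 = -12)
Z(w, p) = -12 + p² (Z(w, p) = p*p - 12 = p² - 12 = -12 + p²)
(Z(7, -5) + 7*(-20))*(95 - 17) = ((-12 + (-5)²) + 7*(-20))*(95 - 17) = ((-12 + 25) - 140)*78 = (13 - 140)*78 = -127*78 = -9906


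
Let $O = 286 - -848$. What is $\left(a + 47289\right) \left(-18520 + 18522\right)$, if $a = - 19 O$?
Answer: $51486$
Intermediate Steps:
$O = 1134$ ($O = 286 + 848 = 1134$)
$a = -21546$ ($a = \left(-19\right) 1134 = -21546$)
$\left(a + 47289\right) \left(-18520 + 18522\right) = \left(-21546 + 47289\right) \left(-18520 + 18522\right) = 25743 \cdot 2 = 51486$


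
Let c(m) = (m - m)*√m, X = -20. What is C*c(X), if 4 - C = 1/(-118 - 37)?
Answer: 0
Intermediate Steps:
C = 621/155 (C = 4 - 1/(-118 - 37) = 4 - 1/(-155) = 4 - 1*(-1/155) = 4 + 1/155 = 621/155 ≈ 4.0065)
c(m) = 0 (c(m) = 0*√m = 0)
C*c(X) = (621/155)*0 = 0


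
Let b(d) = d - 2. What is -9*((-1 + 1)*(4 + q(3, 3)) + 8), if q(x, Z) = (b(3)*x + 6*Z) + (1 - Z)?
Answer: -72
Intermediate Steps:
b(d) = -2 + d
q(x, Z) = 1 + x + 5*Z (q(x, Z) = ((-2 + 3)*x + 6*Z) + (1 - Z) = (1*x + 6*Z) + (1 - Z) = (x + 6*Z) + (1 - Z) = 1 + x + 5*Z)
-9*((-1 + 1)*(4 + q(3, 3)) + 8) = -9*((-1 + 1)*(4 + (1 + 3 + 5*3)) + 8) = -9*(0*(4 + (1 + 3 + 15)) + 8) = -9*(0*(4 + 19) + 8) = -9*(0*23 + 8) = -9*(0 + 8) = -9*8 = -72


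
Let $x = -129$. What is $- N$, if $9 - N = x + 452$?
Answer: $314$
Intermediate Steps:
$N = -314$ ($N = 9 - \left(-129 + 452\right) = 9 - 323 = -314$)
$- N = \left(-1\right) \left(-314\right) = 314$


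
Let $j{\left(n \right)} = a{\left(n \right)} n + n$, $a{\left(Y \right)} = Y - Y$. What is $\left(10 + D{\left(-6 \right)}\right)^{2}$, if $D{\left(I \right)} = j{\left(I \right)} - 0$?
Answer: $16$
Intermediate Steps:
$a{\left(Y \right)} = 0$
$j{\left(n \right)} = n$ ($j{\left(n \right)} = 0 n + n = 0 + n = n$)
$D{\left(I \right)} = I$ ($D{\left(I \right)} = I - 0 = I + 0 = I$)
$\left(10 + D{\left(-6 \right)}\right)^{2} = \left(10 - 6\right)^{2} = 4^{2} = 16$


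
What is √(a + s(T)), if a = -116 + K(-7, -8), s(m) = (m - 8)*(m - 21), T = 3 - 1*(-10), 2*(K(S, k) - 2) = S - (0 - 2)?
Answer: I*√626/2 ≈ 12.51*I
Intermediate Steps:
K(S, k) = 3 + S/2 (K(S, k) = 2 + (S - (0 - 2))/2 = 2 + (S - 1*(-2))/2 = 2 + (S + 2)/2 = 2 + (2 + S)/2 = 2 + (1 + S/2) = 3 + S/2)
T = 13 (T = 3 + 10 = 13)
s(m) = (-21 + m)*(-8 + m) (s(m) = (-8 + m)*(-21 + m) = (-21 + m)*(-8 + m))
a = -233/2 (a = -116 + (3 + (½)*(-7)) = -116 + (3 - 7/2) = -116 - ½ = -233/2 ≈ -116.50)
√(a + s(T)) = √(-233/2 + (168 + 13² - 29*13)) = √(-233/2 + (168 + 169 - 377)) = √(-233/2 - 40) = √(-313/2) = I*√626/2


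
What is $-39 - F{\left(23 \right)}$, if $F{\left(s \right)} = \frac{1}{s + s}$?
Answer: $- \frac{1795}{46} \approx -39.022$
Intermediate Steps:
$F{\left(s \right)} = \frac{1}{2 s}$
$-39 - F{\left(23 \right)} = -39 - \frac{1}{2 \cdot 23} = -39 - \frac{1}{2} \cdot \frac{1}{23} = -39 - \frac{1}{46} = - \frac{1795}{46}$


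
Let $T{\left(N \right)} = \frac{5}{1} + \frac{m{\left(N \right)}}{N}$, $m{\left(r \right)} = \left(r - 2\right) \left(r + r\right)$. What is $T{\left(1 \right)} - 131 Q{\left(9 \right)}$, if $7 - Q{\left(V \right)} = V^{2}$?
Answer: $9697$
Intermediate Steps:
$m{\left(r \right)} = 2 r \left(-2 + r\right)$ ($m{\left(r \right)} = \left(-2 + r\right) 2 r = 2 r \left(-2 + r\right)$)
$T{\left(N \right)} = 1 + 2 N$ ($T{\left(N \right)} = \frac{5}{1} + \frac{2 N \left(-2 + N\right)}{N} = 5 \cdot 1 + \left(-4 + 2 N\right) = 5 + \left(-4 + 2 N\right) = 1 + 2 N$)
$Q{\left(V \right)} = 7 - V^{2}$
$T{\left(1 \right)} - 131 Q{\left(9 \right)} = \left(1 + 2 \cdot 1\right) - 131 \left(7 - 9^{2}\right) = \left(1 + 2\right) - 131 \left(7 - 81\right) = 3 - 131 \left(7 - 81\right) = 3 - -9694 = 3 + 9694 = 9697$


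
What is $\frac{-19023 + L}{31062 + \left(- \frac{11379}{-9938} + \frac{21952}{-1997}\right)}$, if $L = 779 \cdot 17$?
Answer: $- \frac{6747703240}{36250987907} \approx -0.18614$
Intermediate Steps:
$L = 13243$
$\frac{-19023 + L}{31062 + \left(- \frac{11379}{-9938} + \frac{21952}{-1997}\right)} = \frac{-19023 + 13243}{31062 + \left(- \frac{11379}{-9938} + \frac{21952}{-1997}\right)} = - \frac{5780}{31062 + \left(\left(-11379\right) \left(- \frac{1}{9938}\right) + 21952 \left(- \frac{1}{1997}\right)\right)} = - \frac{5780}{31062 + \left(\frac{11379}{9938} - \frac{21952}{1997}\right)} = - \frac{5780}{31062 - \frac{195435113}{19846186}} = - \frac{5780}{\frac{616266794419}{19846186}} = \left(-5780\right) \frac{19846186}{616266794419} = - \frac{6747703240}{36250987907}$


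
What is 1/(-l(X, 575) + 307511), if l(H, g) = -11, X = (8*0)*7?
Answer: 1/307522 ≈ 3.2518e-6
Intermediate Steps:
X = 0 (X = 0*7 = 0)
1/(-l(X, 575) + 307511) = 1/(-1*(-11) + 307511) = 1/(11 + 307511) = 1/307522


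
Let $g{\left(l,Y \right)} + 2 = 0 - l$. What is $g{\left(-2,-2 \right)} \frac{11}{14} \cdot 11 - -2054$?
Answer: $2054$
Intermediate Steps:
$g{\left(l,Y \right)} = -2 - l$ ($g{\left(l,Y \right)} = -2 + \left(0 - l\right) = -2 - l$)
$g{\left(-2,-2 \right)} \frac{11}{14} \cdot 11 - -2054 = \left(-2 - -2\right) \frac{11}{14} \cdot 11 - -2054 = \left(-2 + 2\right) 11 \cdot \frac{1}{14} \cdot 11 + 2054 = 0 \cdot \frac{11}{14} \cdot 11 + 2054 = 0 \cdot 11 + 2054 = 0 + 2054 = 2054$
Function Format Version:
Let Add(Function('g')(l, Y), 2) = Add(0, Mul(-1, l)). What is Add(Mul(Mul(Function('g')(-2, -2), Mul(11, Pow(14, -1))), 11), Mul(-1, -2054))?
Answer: 2054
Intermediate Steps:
Function('g')(l, Y) = Add(-2, Mul(-1, l)) (Function('g')(l, Y) = Add(-2, Add(0, Mul(-1, l))) = Add(-2, Mul(-1, l)))
Add(Mul(Mul(Function('g')(-2, -2), Mul(11, Pow(14, -1))), 11), Mul(-1, -2054)) = Add(Mul(Mul(Add(-2, Mul(-1, -2)), Mul(11, Pow(14, -1))), 11), Mul(-1, -2054)) = Add(Mul(Mul(Add(-2, 2), Mul(11, Rational(1, 14))), 11), 2054) = Add(Mul(Mul(0, Rational(11, 14)), 11), 2054) = Add(Mul(0, 11), 2054) = Add(0, 2054) = 2054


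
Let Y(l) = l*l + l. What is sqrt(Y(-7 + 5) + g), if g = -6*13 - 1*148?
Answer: 4*I*sqrt(14) ≈ 14.967*I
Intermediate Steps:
Y(l) = l + l**2 (Y(l) = l**2 + l = l + l**2)
g = -226 (g = -78 - 148 = -226)
sqrt(Y(-7 + 5) + g) = sqrt((-7 + 5)*(1 + (-7 + 5)) - 226) = sqrt(-2*(1 - 2) - 226) = sqrt(-2*(-1) - 226) = sqrt(2 - 226) = sqrt(-224) = 4*I*sqrt(14)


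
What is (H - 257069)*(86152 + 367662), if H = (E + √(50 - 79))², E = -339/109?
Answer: -1386159622564438/11881 - 307685892*I*√29/109 ≈ -1.1667e+11 - 1.5201e+7*I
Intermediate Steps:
E = -339/109 (E = -339*1/109 = -339/109 ≈ -3.1101)
H = (-339/109 + I*√29)² (H = (-339/109 + √(50 - 79))² = (-339/109 + √(-29))² = (-339/109 + I*√29)² ≈ -19.327 - 33.497*I)
(H - 257069)*(86152 + 367662) = ((339 - 109*I*√29)²/11881 - 257069)*(86152 + 367662) = (-257069 + (339 - 109*I*√29)²/11881)*453814 = -116661511166 + 453814*(339 - 109*I*√29)²/11881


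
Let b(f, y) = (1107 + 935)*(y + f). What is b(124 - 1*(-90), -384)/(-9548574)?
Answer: 173570/4774287 ≈ 0.036355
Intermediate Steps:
b(f, y) = 2042*f + 2042*y (b(f, y) = 2042*(f + y) = 2042*f + 2042*y)
b(124 - 1*(-90), -384)/(-9548574) = (2042*(124 - 1*(-90)) + 2042*(-384))/(-9548574) = (2042*(124 + 90) - 784128)*(-1/9548574) = (2042*214 - 784128)*(-1/9548574) = (436988 - 784128)*(-1/9548574) = -347140*(-1/9548574) = 173570/4774287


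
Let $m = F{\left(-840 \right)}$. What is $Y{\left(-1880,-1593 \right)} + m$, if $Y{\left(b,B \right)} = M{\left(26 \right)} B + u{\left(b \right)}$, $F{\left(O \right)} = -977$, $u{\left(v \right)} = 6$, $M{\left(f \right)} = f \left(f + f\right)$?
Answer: $-2154707$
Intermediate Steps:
$M{\left(f \right)} = 2 f^{2}$ ($M{\left(f \right)} = f 2 f = 2 f^{2}$)
$m = -977$
$Y{\left(b,B \right)} = 6 + 1352 B$ ($Y{\left(b,B \right)} = 2 \cdot 26^{2} B + 6 = 2 \cdot 676 B + 6 = 1352 B + 6 = 6 + 1352 B$)
$Y{\left(-1880,-1593 \right)} + m = \left(6 + 1352 \left(-1593\right)\right) - 977 = \left(6 - 2153736\right) - 977 = -2153730 - 977 = -2154707$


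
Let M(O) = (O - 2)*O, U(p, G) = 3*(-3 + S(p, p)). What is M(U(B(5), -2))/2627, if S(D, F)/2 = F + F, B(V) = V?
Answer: 2499/2627 ≈ 0.95127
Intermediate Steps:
S(D, F) = 4*F (S(D, F) = 2*(F + F) = 2*(2*F) = 4*F)
U(p, G) = -9 + 12*p (U(p, G) = 3*(-3 + 4*p) = -9 + 12*p)
M(O) = O*(-2 + O) (M(O) = (-2 + O)*O = O*(-2 + O))
M(U(B(5), -2))/2627 = ((-9 + 12*5)*(-2 + (-9 + 12*5)))/2627 = ((-9 + 60)*(-2 + (-9 + 60)))*(1/2627) = (51*(-2 + 51))*(1/2627) = (51*49)*(1/2627) = 2499*(1/2627) = 2499/2627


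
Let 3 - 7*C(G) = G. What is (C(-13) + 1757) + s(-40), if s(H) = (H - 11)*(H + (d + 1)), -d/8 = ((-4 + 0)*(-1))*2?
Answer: 49086/7 ≈ 7012.3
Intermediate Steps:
C(G) = 3/7 - G/7
d = -64 (d = -8*(-4 + 0)*(-1)*2 = -8*(-4*(-1))*2 = -32*2 = -8*8 = -64)
s(H) = (-63 + H)*(-11 + H) (s(H) = (H - 11)*(H + (-64 + 1)) = (-11 + H)*(H - 63) = (-11 + H)*(-63 + H) = (-63 + H)*(-11 + H))
(C(-13) + 1757) + s(-40) = ((3/7 - 1/7*(-13)) + 1757) + (693 + (-40)**2 - 74*(-40)) = ((3/7 + 13/7) + 1757) + (693 + 1600 + 2960) = (16/7 + 1757) + 5253 = 12315/7 + 5253 = 49086/7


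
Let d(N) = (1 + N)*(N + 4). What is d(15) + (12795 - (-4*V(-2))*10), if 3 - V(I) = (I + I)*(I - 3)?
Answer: 12419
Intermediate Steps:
V(I) = 3 - 2*I*(-3 + I) (V(I) = 3 - (I + I)*(I - 3) = 3 - 2*I*(-3 + I))
d(N) = (1 + N)*(4 + N)
d(15) + (12795 - (-4*V(-2))*10) = (4 + 15² + 5*15) + (12795 - (-4*(3 - 2*(-2)² + 6*(-2)))*10) = (4 + 225 + 75) + (12795 - (-4*(3 - 2*4 - 12))*10) = 304 + (12795 - (-4*(3 - 8 - 12))*10) = 304 + (12795 - (-4*(-17))*10) = 304 + (12795 - 68*10) = 304 + (12795 - 1*680) = 304 + (12795 - 680) = 304 + 12115 = 12419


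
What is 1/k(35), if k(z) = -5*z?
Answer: -1/175 ≈ -0.0057143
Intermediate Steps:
1/k(35) = 1/(-5*35) = 1/(-175) = -1/175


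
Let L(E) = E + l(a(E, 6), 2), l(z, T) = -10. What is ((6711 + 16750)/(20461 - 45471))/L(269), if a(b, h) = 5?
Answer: -23461/6477590 ≈ -0.0036219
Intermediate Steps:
L(E) = -10 + E (L(E) = E - 10 = -10 + E)
((6711 + 16750)/(20461 - 45471))/L(269) = ((6711 + 16750)/(20461 - 45471))/(-10 + 269) = (23461/(-25010))/259 = (23461*(-1/25010))*(1/259) = -23461/25010*1/259 = -23461/6477590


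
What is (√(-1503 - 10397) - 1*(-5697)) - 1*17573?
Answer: -11876 + 10*I*√119 ≈ -11876.0 + 109.09*I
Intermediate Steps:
(√(-1503 - 10397) - 1*(-5697)) - 1*17573 = (√(-11900) + 5697) - 17573 = (10*I*√119 + 5697) - 17573 = (5697 + 10*I*√119) - 17573 = -11876 + 10*I*√119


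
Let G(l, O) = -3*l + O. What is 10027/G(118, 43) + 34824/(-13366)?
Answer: -72425573/2078413 ≈ -34.847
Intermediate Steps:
G(l, O) = O - 3*l
10027/G(118, 43) + 34824/(-13366) = 10027/(43 - 3*118) + 34824/(-13366) = 10027/(43 - 354) + 34824*(-1/13366) = 10027/(-311) - 17412/6683 = 10027*(-1/311) - 17412/6683 = -10027/311 - 17412/6683 = -72425573/2078413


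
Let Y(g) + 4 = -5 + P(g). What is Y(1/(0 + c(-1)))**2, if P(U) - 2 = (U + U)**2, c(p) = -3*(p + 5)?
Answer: 63001/1296 ≈ 48.612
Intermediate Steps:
c(p) = -15 - 3*p (c(p) = -3*(5 + p) = -15 - 3*p)
P(U) = 2 + 4*U**2 (P(U) = 2 + (U + U)**2 = 2 + (2*U)**2 = 2 + 4*U**2)
Y(g) = -7 + 4*g**2 (Y(g) = -4 + (-5 + (2 + 4*g**2)) = -4 + (-3 + 4*g**2) = -7 + 4*g**2)
Y(1/(0 + c(-1)))**2 = (-7 + 4*(1/(0 + (-15 - 3*(-1))))**2)**2 = (-7 + 4*(1/(0 + (-15 + 3)))**2)**2 = (-7 + 4*(1/(0 - 12))**2)**2 = (-7 + 4*(1/(-12))**2)**2 = (-7 + 4*(-1/12)**2)**2 = (-7 + 4*(1/144))**2 = (-7 + 1/36)**2 = (-251/36)**2 = 63001/1296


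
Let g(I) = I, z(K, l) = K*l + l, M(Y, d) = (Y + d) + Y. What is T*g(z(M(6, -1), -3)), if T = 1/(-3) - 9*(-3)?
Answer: -960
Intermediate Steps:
M(Y, d) = d + 2*Y
z(K, l) = l + K*l
T = 80/3 (T = -⅓ + 27 = 80/3 ≈ 26.667)
T*g(z(M(6, -1), -3)) = 80*(-3*(1 + (-1 + 2*6)))/3 = 80*(-3*(1 + (-1 + 12)))/3 = 80*(-3*(1 + 11))/3 = 80*(-3*12)/3 = (80/3)*(-36) = -960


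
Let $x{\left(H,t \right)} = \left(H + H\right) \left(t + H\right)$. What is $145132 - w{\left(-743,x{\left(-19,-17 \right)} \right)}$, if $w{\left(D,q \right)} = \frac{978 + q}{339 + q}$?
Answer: $\frac{82579326}{569} \approx 1.4513 \cdot 10^{5}$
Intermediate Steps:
$x{\left(H,t \right)} = 2 H \left(H + t\right)$
$w{\left(D,q \right)} = \frac{978 + q}{339 + q}$
$145132 - w{\left(-743,x{\left(-19,-17 \right)} \right)} = 145132 - \frac{978 + 2 \left(-19\right) \left(-19 - 17\right)}{339 + 2 \left(-19\right) \left(-19 - 17\right)} = 145132 - \frac{978 + 2 \left(-19\right) \left(-36\right)}{339 + 2 \left(-19\right) \left(-36\right)} = 145132 - \frac{978 + 1368}{339 + 1368} = 145132 - \frac{1}{1707} \cdot 2346 = 145132 - \frac{782}{569} = \frac{82579326}{569}$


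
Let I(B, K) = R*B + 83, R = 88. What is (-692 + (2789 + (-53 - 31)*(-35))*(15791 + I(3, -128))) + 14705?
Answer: 92468615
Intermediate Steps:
I(B, K) = 83 + 88*B (I(B, K) = 88*B + 83 = 83 + 88*B)
(-692 + (2789 + (-53 - 31)*(-35))*(15791 + I(3, -128))) + 14705 = (-692 + (2789 + (-53 - 31)*(-35))*(15791 + (83 + 88*3))) + 14705 = (-692 + (2789 - 84*(-35))*(15791 + (83 + 264))) + 14705 = (-692 + (2789 + 2940)*(15791 + 347)) + 14705 = (-692 + 5729*16138) + 14705 = (-692 + 92454602) + 14705 = 92453910 + 14705 = 92468615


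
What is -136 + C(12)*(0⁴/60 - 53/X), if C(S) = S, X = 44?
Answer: -1655/11 ≈ -150.45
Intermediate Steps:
-136 + C(12)*(0⁴/60 - 53/X) = -136 + 12*(0⁴/60 - 53/44) = -136 + 12*(0*(1/60) - 53*1/44) = -136 + 12*(0 - 53/44) = -136 + 12*(-53/44) = -136 - 159/11 = -1655/11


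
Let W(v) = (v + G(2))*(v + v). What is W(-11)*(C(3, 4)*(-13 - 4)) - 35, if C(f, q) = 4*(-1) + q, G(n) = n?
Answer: -35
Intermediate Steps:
C(f, q) = -4 + q
W(v) = 2*v*(2 + v) (W(v) = (v + 2)*(v + v) = (2 + v)*(2*v) = 2*v*(2 + v))
W(-11)*(C(3, 4)*(-13 - 4)) - 35 = (2*(-11)*(2 - 11))*((-4 + 4)*(-13 - 4)) - 35 = (2*(-11)*(-9))*(0*(-17)) - 35 = 198*0 - 35 = 0 - 35 = -35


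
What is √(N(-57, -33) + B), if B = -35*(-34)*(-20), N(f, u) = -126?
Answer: I*√23926 ≈ 154.68*I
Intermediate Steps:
B = -23800 (B = 1190*(-20) = -23800)
√(N(-57, -33) + B) = √(-126 - 23800) = √(-23926) = I*√23926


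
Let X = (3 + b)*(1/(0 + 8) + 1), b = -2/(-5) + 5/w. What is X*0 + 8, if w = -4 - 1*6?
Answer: 8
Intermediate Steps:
w = -10 (w = -4 - 6 = -10)
b = -⅒ (b = -2/(-5) + 5/(-10) = -2*(-⅕) + 5*(-⅒) = ⅖ - ½ = -⅒ ≈ -0.10000)
X = 261/80 (X = (3 - ⅒)*(1/(0 + 8) + 1) = 29*(1/8 + 1)/10 = 29*(⅛ + 1)/10 = (29/10)*(9/8) = 261/80 ≈ 3.2625)
X*0 + 8 = (261/80)*0 + 8 = 0 + 8 = 8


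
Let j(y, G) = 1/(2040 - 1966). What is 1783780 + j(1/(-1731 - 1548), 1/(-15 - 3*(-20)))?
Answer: 131999721/74 ≈ 1.7838e+6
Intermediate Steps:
j(y, G) = 1/74
1783780 + j(1/(-1731 - 1548), 1/(-15 - 3*(-20))) = 1783780 + 1/74 = 131999721/74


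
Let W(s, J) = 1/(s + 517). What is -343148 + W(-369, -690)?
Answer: -50785903/148 ≈ -3.4315e+5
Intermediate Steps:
W(s, J) = 1/(517 + s)
-343148 + W(-369, -690) = -343148 + 1/(517 - 369) = -343148 + 1/148 = -50785903/148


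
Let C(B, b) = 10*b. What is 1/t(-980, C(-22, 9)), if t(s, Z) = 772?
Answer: 1/772 ≈ 0.0012953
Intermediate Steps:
1/t(-980, C(-22, 9)) = 1/772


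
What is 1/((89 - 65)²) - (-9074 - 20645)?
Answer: 17118145/576 ≈ 29719.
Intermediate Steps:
1/((89 - 65)²) - (-9074 - 20645) = 1/(24²) - 1*(-29719) = 1/576 + 29719 = 17118145/576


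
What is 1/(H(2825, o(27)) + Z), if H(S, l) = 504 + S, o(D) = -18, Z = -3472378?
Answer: -1/3469049 ≈ -2.8826e-7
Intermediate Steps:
1/(H(2825, o(27)) + Z) = 1/((504 + 2825) - 3472378) = 1/(3329 - 3472378) = 1/(-3469049) = -1/3469049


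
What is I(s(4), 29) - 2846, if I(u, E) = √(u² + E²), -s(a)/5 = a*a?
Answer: -2846 + √7241 ≈ -2760.9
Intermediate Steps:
s(a) = -5*a² (s(a) = -5*a*a = -5*a²)
I(u, E) = √(E² + u²)
I(s(4), 29) - 2846 = √(29² + (-5*4²)²) - 2846 = √(841 + (-5*16)²) - 2846 = √(841 + (-80)²) - 2846 = √(841 + 6400) - 2846 = √7241 - 2846 = -2846 + √7241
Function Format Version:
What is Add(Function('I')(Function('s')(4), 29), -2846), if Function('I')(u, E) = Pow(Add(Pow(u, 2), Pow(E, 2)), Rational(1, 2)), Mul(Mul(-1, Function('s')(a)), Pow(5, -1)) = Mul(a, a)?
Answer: Add(-2846, Pow(7241, Rational(1, 2))) ≈ -2760.9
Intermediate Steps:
Function('s')(a) = Mul(-5, Pow(a, 2)) (Function('s')(a) = Mul(-5, Mul(a, a)) = Mul(-5, Pow(a, 2)))
Function('I')(u, E) = Pow(Add(Pow(E, 2), Pow(u, 2)), Rational(1, 2))
Add(Function('I')(Function('s')(4), 29), -2846) = Add(Pow(Add(Pow(29, 2), Pow(Mul(-5, Pow(4, 2)), 2)), Rational(1, 2)), -2846) = Add(Pow(Add(841, Pow(Mul(-5, 16), 2)), Rational(1, 2)), -2846) = Add(Pow(Add(841, Pow(-80, 2)), Rational(1, 2)), -2846) = Add(Pow(Add(841, 6400), Rational(1, 2)), -2846) = Add(Pow(7241, Rational(1, 2)), -2846) = Add(-2846, Pow(7241, Rational(1, 2)))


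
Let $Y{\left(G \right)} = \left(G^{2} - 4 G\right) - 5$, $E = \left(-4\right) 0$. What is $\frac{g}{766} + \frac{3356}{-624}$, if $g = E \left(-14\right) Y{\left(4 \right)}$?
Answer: $- \frac{839}{156} \approx -5.3782$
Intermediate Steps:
$E = 0$
$Y{\left(G \right)} = -5 + G^{2} - 4 G$
$g = 0$ ($g = 0 \left(-14\right) \left(-5 + 4^{2} - 16\right) = 0 \left(-5 + 16 - 16\right) = 0 \left(-5\right) = 0$)
$\frac{g}{766} + \frac{3356}{-624} = \frac{0}{766} + \frac{3356}{-624} = 0 \cdot \frac{1}{766} + 3356 \left(- \frac{1}{624}\right) = 0 - \frac{839}{156} = - \frac{839}{156}$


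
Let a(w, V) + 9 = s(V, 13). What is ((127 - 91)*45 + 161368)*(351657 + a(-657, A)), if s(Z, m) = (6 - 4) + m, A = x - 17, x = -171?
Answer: 57316849044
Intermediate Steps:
A = -188 (A = -171 - 17 = -188)
s(Z, m) = 2 + m
a(w, V) = 6 (a(w, V) = -9 + (2 + 13) = -9 + 15 = 6)
((127 - 91)*45 + 161368)*(351657 + a(-657, A)) = ((127 - 91)*45 + 161368)*(351657 + 6) = (36*45 + 161368)*351663 = (1620 + 161368)*351663 = 162988*351663 = 57316849044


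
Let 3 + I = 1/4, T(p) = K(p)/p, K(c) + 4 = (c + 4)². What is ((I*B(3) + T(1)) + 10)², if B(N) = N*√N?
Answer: 18643/16 - 1023*√3/2 ≈ 279.24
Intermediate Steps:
K(c) = -4 + (4 + c)² (K(c) = -4 + (c + 4)² = -4 + (4 + c)²)
B(N) = N^(3/2)
T(p) = (-4 + (4 + p)²)/p
I = -11/4 (I = -3 + 1/4 = -3 + ¼ = -11/4 ≈ -2.7500)
((I*B(3) + T(1)) + 10)² = ((-33*√3/4 + (-4 + (4 + 1)²)/1) + 10)² = ((-33*√3/4 + 1*(-4 + 5²)) + 10)² = ((-33*√3/4 + 1*(-4 + 25)) + 10)² = ((-33*√3/4 + 1*21) + 10)² = ((-33*√3/4 + 21) + 10)² = ((21 - 33*√3/4) + 10)² = (31 - 33*√3/4)²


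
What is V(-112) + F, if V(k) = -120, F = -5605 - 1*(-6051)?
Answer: 326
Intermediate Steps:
F = 446 (F = -5605 + 6051 = 446)
V(-112) + F = -120 + 446 = 326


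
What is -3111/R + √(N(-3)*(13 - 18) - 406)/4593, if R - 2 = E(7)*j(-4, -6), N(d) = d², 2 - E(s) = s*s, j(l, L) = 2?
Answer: 3111/92 + I*√451/4593 ≈ 33.815 + 0.0046237*I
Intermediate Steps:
E(s) = 2 - s² (E(s) = 2 - s*s = 2 - s²)
R = -92 (R = 2 + (2 - 1*7²)*2 = 2 + (2 - 1*49)*2 = 2 + (2 - 49)*2 = 2 - 47*2 = 2 - 94 = -92)
-3111/R + √(N(-3)*(13 - 18) - 406)/4593 = -3111/(-92) + √((-3)²*(13 - 18) - 406)/4593 = -3111*(-1/92) + √(9*(-5) - 406)*(1/4593) = 3111/92 + √(-45 - 406)*(1/4593) = 3111/92 + √(-451)*(1/4593) = 3111/92 + (I*√451)*(1/4593) = 3111/92 + I*√451/4593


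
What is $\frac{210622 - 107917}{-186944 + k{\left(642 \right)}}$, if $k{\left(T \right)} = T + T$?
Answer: $- \frac{20541}{37132} \approx -0.55319$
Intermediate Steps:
$k{\left(T \right)} = 2 T$
$\frac{210622 - 107917}{-186944 + k{\left(642 \right)}} = \frac{210622 - 107917}{-186944 + 2 \cdot 642} = \frac{102705}{-186944 + 1284} = \frac{102705}{-185660} = 102705 \left(- \frac{1}{185660}\right) = - \frac{20541}{37132}$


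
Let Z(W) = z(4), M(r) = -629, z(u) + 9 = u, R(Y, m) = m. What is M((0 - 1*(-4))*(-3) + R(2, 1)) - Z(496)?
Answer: -624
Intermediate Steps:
z(u) = -9 + u
Z(W) = -5 (Z(W) = -9 + 4 = -5)
M((0 - 1*(-4))*(-3) + R(2, 1)) - Z(496) = -629 - 1*(-5) = -629 + 5 = -624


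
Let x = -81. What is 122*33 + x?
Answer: 3945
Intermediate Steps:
122*33 + x = 122*33 - 81 = 4026 - 81 = 3945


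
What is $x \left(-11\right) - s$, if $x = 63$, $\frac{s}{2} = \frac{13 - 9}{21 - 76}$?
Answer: $- \frac{38107}{55} \approx -692.85$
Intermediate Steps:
$s = - \frac{8}{55}$ ($s = 2 \frac{13 - 9}{21 - 76} = 2 \frac{4}{-55} = 2 \cdot 4 \left(- \frac{1}{55}\right) = 2 \left(- \frac{4}{55}\right) = - \frac{8}{55} \approx -0.14545$)
$x \left(-11\right) - s = 63 \left(-11\right) - - \frac{8}{55} = -693 + \frac{8}{55} = - \frac{38107}{55}$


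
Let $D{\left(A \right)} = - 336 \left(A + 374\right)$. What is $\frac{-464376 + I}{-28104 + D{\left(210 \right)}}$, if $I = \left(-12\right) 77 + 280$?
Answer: $\frac{116255}{56082} \approx 2.0729$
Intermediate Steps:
$D{\left(A \right)} = -125664 - 336 A$ ($D{\left(A \right)} = - 336 \left(374 + A\right) = -125664 - 336 A$)
$I = -644$ ($I = -924 + 280 = -644$)
$\frac{-464376 + I}{-28104 + D{\left(210 \right)}} = \frac{-464376 - 644}{-28104 - 196224} = - \frac{465020}{-28104 - 196224} = - \frac{465020}{-224328} = \left(-465020\right) \left(- \frac{1}{224328}\right) = \frac{116255}{56082}$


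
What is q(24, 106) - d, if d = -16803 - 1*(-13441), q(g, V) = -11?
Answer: 3351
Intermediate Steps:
d = -3362 (d = -16803 + 13441 = -3362)
q(24, 106) - d = -11 - 1*(-3362) = -11 + 3362 = 3351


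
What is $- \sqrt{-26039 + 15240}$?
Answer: $- i \sqrt{10799} \approx - 103.92 i$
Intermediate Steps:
$- \sqrt{-26039 + 15240} = - \sqrt{-10799} = - i \sqrt{10799}$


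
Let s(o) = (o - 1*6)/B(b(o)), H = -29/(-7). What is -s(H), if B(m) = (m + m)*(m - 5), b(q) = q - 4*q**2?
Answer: 343/1656364 ≈ 0.00020708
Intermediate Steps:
B(m) = 2*m*(-5 + m) (B(m) = (2*m)*(-5 + m) = 2*m*(-5 + m))
H = 29/7 (H = -29*(-1/7) = 29/7 ≈ 4.1429)
s(o) = (-6 + o)/(2*o*(1 - 4*o)*(-5 + o*(1 - 4*o))) (s(o) = (o - 1*6)/((2*(o*(1 - 4*o))*(-5 + o*(1 - 4*o)))) = (o - 6)/((2*o*(1 - 4*o)*(-5 + o*(1 - 4*o)))) = (-6 + o)*(1/(2*o*(1 - 4*o)*(-5 + o*(1 - 4*o)))) = (-6 + o)/(2*o*(1 - 4*o)*(-5 + o*(1 - 4*o))))
-s(H) = -(-6 + 29/7)/(2*29/7*(-1 + 4*(29/7))*(5 + 29*(-1 + 4*(29/7))/7)) = -7*(-13)/(2*29*(-1 + 116/7)*(5 + 29*(-1 + 116/7)/7)*7) = -7*(-13)/(2*29*109/7*(5 + (29/7)*(109/7))*7) = -7*7*(-13)/(2*29*109*(5 + 3161/49)*7) = -7*7*(-13)/(2*29*109*3406/49*7) = -7*7*49*(-13)/(2*29*109*3406*7) = -1*(-343/1656364) = 343/1656364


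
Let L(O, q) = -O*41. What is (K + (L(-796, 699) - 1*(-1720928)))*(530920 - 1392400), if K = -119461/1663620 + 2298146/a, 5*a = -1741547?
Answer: -72946296976315140791094/48287873669 ≈ -1.5107e+12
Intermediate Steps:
a = -1741547/5 (a = (⅕)*(-1741547) = -1741547/5 ≈ -3.4831e+5)
K = -19324255188767/2897272420140 (K = -119461/1663620 + 2298146/(-1741547/5) = -119461*1/1663620 + 2298146*(-5/1741547) = -119461/1663620 - 11490730/1741547 = -19324255188767/2897272420140 ≈ -6.6698)
L(O, q) = -41*O
(K + (L(-796, 699) - 1*(-1720928)))*(530920 - 1392400) = (-19324255188767/2897272420140 + (-41*(-796) - 1*(-1720928)))*(530920 - 1392400) = (-19324255188767/2897272420140 + (32636 + 1720928))*(-861480) = (-19324255188767/2897272420140 + 1753564)*(-861480) = (5080533289895190193/2897272420140)*(-861480) = -72946296976315140791094/48287873669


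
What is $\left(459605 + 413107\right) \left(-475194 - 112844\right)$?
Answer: $-513187819056$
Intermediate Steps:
$\left(459605 + 413107\right) \left(-475194 - 112844\right) = 872712 \left(-588038\right) = -513187819056$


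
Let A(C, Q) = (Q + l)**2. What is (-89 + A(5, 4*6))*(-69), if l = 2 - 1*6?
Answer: -21459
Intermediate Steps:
l = -4 (l = 2 - 6 = -4)
A(C, Q) = (-4 + Q)**2 (A(C, Q) = (Q - 4)**2 = (-4 + Q)**2)
(-89 + A(5, 4*6))*(-69) = (-89 + (-4 + 4*6)**2)*(-69) = (-89 + (-4 + 24)**2)*(-69) = (-89 + 20**2)*(-69) = (-89 + 400)*(-69) = 311*(-69) = -21459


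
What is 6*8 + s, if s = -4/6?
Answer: 142/3 ≈ 47.333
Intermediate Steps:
s = -2/3 (s = -4*1/6 = -2/3 ≈ -0.66667)
6*8 + s = 6*8 - 2/3 = 48 - 2/3 = 142/3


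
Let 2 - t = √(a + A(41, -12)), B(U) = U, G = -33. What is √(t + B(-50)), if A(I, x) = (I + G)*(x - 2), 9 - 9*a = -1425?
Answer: √(-432 - 3*√426)/3 ≈ 7.4081*I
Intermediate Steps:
a = 478/3 (a = 1 - ⅑*(-1425) = 1 + 475/3 = 478/3 ≈ 159.33)
A(I, x) = (-33 + I)*(-2 + x) (A(I, x) = (I - 33)*(x - 2) = (-33 + I)*(-2 + x))
t = 2 - √426/3 (t = 2 - √(478/3 + (66 - 33*(-12) - 2*41 + 41*(-12))) = 2 - √(478/3 + (66 + 396 - 82 - 492)) = 2 - √(478/3 - 112) = 2 - √(142/3) = 2 - √426/3 ≈ -4.8799)
√(t + B(-50)) = √((2 - √426/3) - 50) = √(-48 - √426/3)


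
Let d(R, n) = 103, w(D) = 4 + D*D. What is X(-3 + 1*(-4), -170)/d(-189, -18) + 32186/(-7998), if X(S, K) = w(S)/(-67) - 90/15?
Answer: -112877338/27597099 ≈ -4.0902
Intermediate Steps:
w(D) = 4 + D²
X(S, K) = -406/67 - S²/67 (X(S, K) = (4 + S²)/(-67) - 90/15 = (4 + S²)*(-1/67) - 90*1/15 = (-4/67 - S²/67) - 6 = -406/67 - S²/67)
X(-3 + 1*(-4), -170)/d(-189, -18) + 32186/(-7998) = (-406/67 - (-3 + 1*(-4))²/67)/103 + 32186/(-7998) = (-406/67 - (-3 - 4)²/67)*(1/103) + 32186*(-1/7998) = (-406/67 - 1/67*(-7)²)*(1/103) - 16093/3999 = (-406/67 - 1/67*49)*(1/103) - 16093/3999 = (-406/67 - 49/67)*(1/103) - 16093/3999 = -455/67*1/103 - 16093/3999 = -455/6901 - 16093/3999 = -112877338/27597099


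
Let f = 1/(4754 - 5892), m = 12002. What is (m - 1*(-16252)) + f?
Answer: 32153051/1138 ≈ 28254.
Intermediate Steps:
f = -1/1138 (f = 1/(-1138) = -1/1138 ≈ -0.00087873)
(m - 1*(-16252)) + f = (12002 - 1*(-16252)) - 1/1138 = (12002 + 16252) - 1/1138 = 28254 - 1/1138 = 32153051/1138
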